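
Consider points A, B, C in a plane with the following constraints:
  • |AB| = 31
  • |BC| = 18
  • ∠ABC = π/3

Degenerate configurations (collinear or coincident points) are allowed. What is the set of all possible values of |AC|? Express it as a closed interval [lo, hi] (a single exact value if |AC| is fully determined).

|AB| ∈ {31}
|BC| ∈ {18}
|AC| ∈ {√(727)}

|AC| = √(727)  (≈ 26.9629)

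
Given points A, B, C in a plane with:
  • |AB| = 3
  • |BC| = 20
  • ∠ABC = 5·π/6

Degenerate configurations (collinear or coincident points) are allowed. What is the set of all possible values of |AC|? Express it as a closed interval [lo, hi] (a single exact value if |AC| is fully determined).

|AC| = √(60·√(3) + 409)  (≈ 22.6478)

|AB| ∈ {3}
|BC| ∈ {20}
|AC| ∈ {√(60·√(3) + 409)}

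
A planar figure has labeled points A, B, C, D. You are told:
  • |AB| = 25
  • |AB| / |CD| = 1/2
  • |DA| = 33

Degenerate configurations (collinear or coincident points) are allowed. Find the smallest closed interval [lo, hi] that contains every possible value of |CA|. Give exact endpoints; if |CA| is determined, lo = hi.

|AB| ∈ {25}
|AD| ∈ {33}
|CD| ∈ {50}
|BD| ∈ [8, 58]
|AC| ∈ [17, 83]
|BC| ∈ [0, 108]

|CA| ∈ [17, 83]  (≈ [17.0000, 83.0000])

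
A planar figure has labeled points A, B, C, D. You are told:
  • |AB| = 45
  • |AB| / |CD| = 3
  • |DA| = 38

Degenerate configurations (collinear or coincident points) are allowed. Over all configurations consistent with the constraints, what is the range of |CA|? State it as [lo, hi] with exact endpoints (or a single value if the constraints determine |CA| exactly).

|AB| ∈ {45}
|AD| ∈ {38}
|CD| ∈ {15}
|BD| ∈ [7, 83]
|AC| ∈ [23, 53]
|BC| ∈ [0, 98]

|CA| ∈ [23, 53]  (≈ [23.0000, 53.0000])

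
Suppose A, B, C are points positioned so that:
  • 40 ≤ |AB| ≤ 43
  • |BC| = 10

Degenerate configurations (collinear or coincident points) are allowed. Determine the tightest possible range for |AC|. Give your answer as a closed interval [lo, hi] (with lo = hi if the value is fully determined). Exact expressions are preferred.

|AC| ∈ [30, 53]  (≈ [30.0000, 53.0000])

|AB| ∈ [40, 43]
|BC| ∈ {10}
|AC| ∈ [30, 53]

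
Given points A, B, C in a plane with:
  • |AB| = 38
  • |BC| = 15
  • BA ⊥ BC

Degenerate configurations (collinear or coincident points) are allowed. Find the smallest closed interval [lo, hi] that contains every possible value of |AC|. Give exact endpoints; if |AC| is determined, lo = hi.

|AC| = √(1669)  (≈ 40.8534)

|AB| ∈ {38}
|BC| ∈ {15}
|AC| ∈ {√(1669)}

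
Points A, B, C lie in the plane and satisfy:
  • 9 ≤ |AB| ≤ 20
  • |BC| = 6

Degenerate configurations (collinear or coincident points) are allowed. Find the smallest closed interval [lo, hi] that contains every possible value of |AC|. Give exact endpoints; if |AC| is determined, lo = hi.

|AB| ∈ [9, 20]
|BC| ∈ {6}
|AC| ∈ [3, 26]

|AC| ∈ [3, 26]  (≈ [3.0000, 26.0000])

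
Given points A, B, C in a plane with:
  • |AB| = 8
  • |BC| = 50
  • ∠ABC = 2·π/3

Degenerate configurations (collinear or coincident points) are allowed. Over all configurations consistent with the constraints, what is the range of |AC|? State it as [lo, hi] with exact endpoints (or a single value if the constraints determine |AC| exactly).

|AC| = 2·√(741)  (≈ 54.4426)

|AB| ∈ {8}
|BC| ∈ {50}
|AC| ∈ {2·√(741)}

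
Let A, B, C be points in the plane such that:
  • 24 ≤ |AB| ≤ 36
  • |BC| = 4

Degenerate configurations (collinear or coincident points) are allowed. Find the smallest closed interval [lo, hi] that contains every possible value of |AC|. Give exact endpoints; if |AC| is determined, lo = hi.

|AC| ∈ [20, 40]  (≈ [20.0000, 40.0000])

|AB| ∈ [24, 36]
|BC| ∈ {4}
|AC| ∈ [20, 40]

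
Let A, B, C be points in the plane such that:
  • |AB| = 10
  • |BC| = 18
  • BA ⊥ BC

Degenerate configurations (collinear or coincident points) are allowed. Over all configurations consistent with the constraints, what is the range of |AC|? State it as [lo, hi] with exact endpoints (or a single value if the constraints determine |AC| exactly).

|AC| = 2·√(106)  (≈ 20.5913)

|AB| ∈ {10}
|BC| ∈ {18}
|AC| ∈ {2·√(106)}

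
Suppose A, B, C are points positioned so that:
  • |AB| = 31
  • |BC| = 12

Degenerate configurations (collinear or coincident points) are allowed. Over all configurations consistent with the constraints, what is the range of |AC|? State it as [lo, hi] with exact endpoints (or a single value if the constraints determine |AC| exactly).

|AB| ∈ {31}
|BC| ∈ {12}
|AC| ∈ [19, 43]

|AC| ∈ [19, 43]  (≈ [19.0000, 43.0000])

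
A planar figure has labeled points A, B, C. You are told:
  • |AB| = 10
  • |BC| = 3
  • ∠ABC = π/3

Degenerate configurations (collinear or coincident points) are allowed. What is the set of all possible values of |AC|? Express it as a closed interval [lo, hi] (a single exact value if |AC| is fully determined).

|AC| = √(79)  (≈ 8.8882)

|AB| ∈ {10}
|BC| ∈ {3}
|AC| ∈ {√(79)}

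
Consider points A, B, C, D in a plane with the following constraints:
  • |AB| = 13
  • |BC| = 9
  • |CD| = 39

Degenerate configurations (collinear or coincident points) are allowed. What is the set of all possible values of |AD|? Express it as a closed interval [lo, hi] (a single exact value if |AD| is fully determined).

|AB| ∈ {13}
|BC| ∈ {9}
|CD| ∈ {39}
|AC| ∈ [4, 22]
|BD| ∈ [30, 48]
|AD| ∈ [17, 61]

|AD| ∈ [17, 61]  (≈ [17.0000, 61.0000])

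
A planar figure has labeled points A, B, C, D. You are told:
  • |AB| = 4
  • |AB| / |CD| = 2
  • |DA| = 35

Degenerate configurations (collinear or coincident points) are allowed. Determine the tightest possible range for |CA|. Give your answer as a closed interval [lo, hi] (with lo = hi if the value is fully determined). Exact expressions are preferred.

|AB| ∈ {4}
|AD| ∈ {35}
|CD| ∈ {2}
|BD| ∈ [31, 39]
|AC| ∈ [33, 37]
|BC| ∈ [29, 41]

|CA| ∈ [33, 37]  (≈ [33.0000, 37.0000])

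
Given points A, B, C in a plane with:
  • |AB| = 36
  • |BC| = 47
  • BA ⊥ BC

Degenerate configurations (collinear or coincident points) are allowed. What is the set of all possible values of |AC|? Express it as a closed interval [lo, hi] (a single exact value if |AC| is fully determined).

|AB| ∈ {36}
|BC| ∈ {47}
|AC| ∈ {√(3505)}

|AC| = √(3505)  (≈ 59.2030)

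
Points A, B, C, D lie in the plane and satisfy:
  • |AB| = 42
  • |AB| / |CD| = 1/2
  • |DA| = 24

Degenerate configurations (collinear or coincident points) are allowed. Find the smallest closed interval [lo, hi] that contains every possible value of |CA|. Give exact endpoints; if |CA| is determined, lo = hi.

|AB| ∈ {42}
|AD| ∈ {24}
|CD| ∈ {84}
|BD| ∈ [18, 66]
|AC| ∈ [60, 108]
|BC| ∈ [18, 150]

|CA| ∈ [60, 108]  (≈ [60.0000, 108.0000])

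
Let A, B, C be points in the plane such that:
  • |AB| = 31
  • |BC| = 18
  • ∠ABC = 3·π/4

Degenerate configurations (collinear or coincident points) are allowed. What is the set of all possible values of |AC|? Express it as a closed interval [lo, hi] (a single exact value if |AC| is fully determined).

|AC| = √(558·√(2) + 1285)  (≈ 45.5426)

|AB| ∈ {31}
|BC| ∈ {18}
|AC| ∈ {√(558·√(2) + 1285)}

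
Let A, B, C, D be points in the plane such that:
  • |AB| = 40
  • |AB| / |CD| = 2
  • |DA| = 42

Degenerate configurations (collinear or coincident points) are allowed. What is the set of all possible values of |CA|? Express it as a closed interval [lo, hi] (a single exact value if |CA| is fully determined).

|AB| ∈ {40}
|AD| ∈ {42}
|CD| ∈ {20}
|BD| ∈ [2, 82]
|AC| ∈ [22, 62]
|BC| ∈ [0, 102]

|CA| ∈ [22, 62]  (≈ [22.0000, 62.0000])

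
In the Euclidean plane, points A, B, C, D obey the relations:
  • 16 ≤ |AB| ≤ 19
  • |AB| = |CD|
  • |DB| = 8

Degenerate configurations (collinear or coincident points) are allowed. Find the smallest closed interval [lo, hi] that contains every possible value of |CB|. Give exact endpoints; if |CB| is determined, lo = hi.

|CB| ∈ [8, 27]  (≈ [8.0000, 27.0000])

|AB| ∈ [16, 19]
|BD| ∈ {8}
|CD| ∈ [16, 19]
|AD| ∈ [8, 27]
|BC| ∈ [8, 27]
|AC| ∈ [0, 46]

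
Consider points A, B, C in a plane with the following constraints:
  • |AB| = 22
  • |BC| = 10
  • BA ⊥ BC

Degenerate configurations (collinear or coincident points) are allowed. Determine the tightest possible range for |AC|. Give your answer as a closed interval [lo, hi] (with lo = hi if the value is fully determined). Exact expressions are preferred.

|AB| ∈ {22}
|BC| ∈ {10}
|AC| ∈ {2·√(146)}

|AC| = 2·√(146)  (≈ 24.1661)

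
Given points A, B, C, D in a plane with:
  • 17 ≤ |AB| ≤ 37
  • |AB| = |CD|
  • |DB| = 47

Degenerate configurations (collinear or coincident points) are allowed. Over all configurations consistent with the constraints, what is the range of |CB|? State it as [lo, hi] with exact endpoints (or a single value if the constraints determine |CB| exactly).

|AB| ∈ [17, 37]
|BD| ∈ {47}
|CD| ∈ [17, 37]
|AD| ∈ [10, 84]
|BC| ∈ [10, 84]
|AC| ∈ [0, 121]

|CB| ∈ [10, 84]  (≈ [10.0000, 84.0000])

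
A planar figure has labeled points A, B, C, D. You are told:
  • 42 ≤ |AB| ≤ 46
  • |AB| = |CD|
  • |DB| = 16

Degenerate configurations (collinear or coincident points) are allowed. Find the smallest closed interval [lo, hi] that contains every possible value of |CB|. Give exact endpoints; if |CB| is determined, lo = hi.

|CB| ∈ [26, 62]  (≈ [26.0000, 62.0000])

|AB| ∈ [42, 46]
|BD| ∈ {16}
|CD| ∈ [42, 46]
|AD| ∈ [26, 62]
|BC| ∈ [26, 62]
|AC| ∈ [0, 108]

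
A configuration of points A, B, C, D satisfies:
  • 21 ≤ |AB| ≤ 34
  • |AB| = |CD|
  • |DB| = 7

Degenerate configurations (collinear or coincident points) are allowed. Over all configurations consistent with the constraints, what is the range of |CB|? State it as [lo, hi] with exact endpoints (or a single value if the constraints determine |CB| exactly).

|AB| ∈ [21, 34]
|BD| ∈ {7}
|CD| ∈ [21, 34]
|AD| ∈ [14, 41]
|BC| ∈ [14, 41]
|AC| ∈ [0, 75]

|CB| ∈ [14, 41]  (≈ [14.0000, 41.0000])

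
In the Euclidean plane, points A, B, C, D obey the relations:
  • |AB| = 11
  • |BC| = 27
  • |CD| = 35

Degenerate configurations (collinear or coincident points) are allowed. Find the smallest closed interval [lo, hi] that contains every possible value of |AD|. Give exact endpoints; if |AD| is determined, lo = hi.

|AB| ∈ {11}
|BC| ∈ {27}
|CD| ∈ {35}
|AC| ∈ [16, 38]
|BD| ∈ [8, 62]
|AD| ∈ [0, 73]

|AD| ∈ [0, 73]  (≈ [0.0000, 73.0000])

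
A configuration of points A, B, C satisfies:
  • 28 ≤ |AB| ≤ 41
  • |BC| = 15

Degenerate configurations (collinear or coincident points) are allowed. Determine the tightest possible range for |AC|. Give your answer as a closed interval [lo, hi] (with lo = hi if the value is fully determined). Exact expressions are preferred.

|AC| ∈ [13, 56]  (≈ [13.0000, 56.0000])

|AB| ∈ [28, 41]
|BC| ∈ {15}
|AC| ∈ [13, 56]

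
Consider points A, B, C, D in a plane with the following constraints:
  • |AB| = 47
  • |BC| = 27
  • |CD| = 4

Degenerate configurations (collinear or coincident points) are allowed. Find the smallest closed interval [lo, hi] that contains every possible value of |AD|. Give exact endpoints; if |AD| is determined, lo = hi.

|AD| ∈ [16, 78]  (≈ [16.0000, 78.0000])

|AB| ∈ {47}
|BC| ∈ {27}
|CD| ∈ {4}
|AC| ∈ [20, 74]
|BD| ∈ [23, 31]
|AD| ∈ [16, 78]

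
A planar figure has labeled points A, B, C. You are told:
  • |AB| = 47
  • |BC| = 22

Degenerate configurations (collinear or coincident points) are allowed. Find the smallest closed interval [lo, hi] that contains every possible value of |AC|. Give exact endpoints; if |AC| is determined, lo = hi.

|AB| ∈ {47}
|BC| ∈ {22}
|AC| ∈ [25, 69]

|AC| ∈ [25, 69]  (≈ [25.0000, 69.0000])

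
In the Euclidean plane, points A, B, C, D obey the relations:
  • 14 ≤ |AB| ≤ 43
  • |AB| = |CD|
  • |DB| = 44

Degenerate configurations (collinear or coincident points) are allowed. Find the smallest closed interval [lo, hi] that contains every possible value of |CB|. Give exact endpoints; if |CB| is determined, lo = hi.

|CB| ∈ [1, 87]  (≈ [1.0000, 87.0000])

|AB| ∈ [14, 43]
|BD| ∈ {44}
|CD| ∈ [14, 43]
|AD| ∈ [1, 87]
|BC| ∈ [1, 87]
|AC| ∈ [0, 130]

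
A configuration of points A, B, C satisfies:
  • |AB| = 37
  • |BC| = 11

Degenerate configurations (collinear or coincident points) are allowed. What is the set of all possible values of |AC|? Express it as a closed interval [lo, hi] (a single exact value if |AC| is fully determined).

|AC| ∈ [26, 48]  (≈ [26.0000, 48.0000])

|AB| ∈ {37}
|BC| ∈ {11}
|AC| ∈ [26, 48]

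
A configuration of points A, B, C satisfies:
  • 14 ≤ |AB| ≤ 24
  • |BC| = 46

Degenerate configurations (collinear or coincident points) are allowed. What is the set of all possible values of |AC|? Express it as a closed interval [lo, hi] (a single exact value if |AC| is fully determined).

|AC| ∈ [22, 70]  (≈ [22.0000, 70.0000])

|AB| ∈ [14, 24]
|BC| ∈ {46}
|AC| ∈ [22, 70]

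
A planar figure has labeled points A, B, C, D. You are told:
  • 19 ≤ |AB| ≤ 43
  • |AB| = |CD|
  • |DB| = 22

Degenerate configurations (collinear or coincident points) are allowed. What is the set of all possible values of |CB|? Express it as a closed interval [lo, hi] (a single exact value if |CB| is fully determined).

|CB| ∈ [0, 65]  (≈ [0.0000, 65.0000])

|AB| ∈ [19, 43]
|BD| ∈ {22}
|CD| ∈ [19, 43]
|AD| ∈ [0, 65]
|BC| ∈ [0, 65]
|AC| ∈ [0, 108]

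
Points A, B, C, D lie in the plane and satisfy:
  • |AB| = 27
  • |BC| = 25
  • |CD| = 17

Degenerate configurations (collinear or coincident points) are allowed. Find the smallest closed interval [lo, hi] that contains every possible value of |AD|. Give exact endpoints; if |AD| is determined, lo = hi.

|AB| ∈ {27}
|BC| ∈ {25}
|CD| ∈ {17}
|AC| ∈ [2, 52]
|BD| ∈ [8, 42]
|AD| ∈ [0, 69]

|AD| ∈ [0, 69]  (≈ [0.0000, 69.0000])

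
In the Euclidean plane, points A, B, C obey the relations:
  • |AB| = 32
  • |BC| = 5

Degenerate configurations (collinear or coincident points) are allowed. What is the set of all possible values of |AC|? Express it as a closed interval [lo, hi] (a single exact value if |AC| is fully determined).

|AB| ∈ {32}
|BC| ∈ {5}
|AC| ∈ [27, 37]

|AC| ∈ [27, 37]  (≈ [27.0000, 37.0000])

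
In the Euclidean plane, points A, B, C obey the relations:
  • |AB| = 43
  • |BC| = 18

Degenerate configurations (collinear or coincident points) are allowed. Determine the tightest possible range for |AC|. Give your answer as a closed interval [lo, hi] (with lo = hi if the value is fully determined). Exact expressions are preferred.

|AB| ∈ {43}
|BC| ∈ {18}
|AC| ∈ [25, 61]

|AC| ∈ [25, 61]  (≈ [25.0000, 61.0000])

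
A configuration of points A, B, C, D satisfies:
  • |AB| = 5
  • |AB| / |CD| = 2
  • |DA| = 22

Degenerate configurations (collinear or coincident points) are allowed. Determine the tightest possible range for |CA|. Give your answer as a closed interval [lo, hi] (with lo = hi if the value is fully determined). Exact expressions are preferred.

|CA| ∈ [39/2, 49/2]  (≈ [19.5000, 24.5000])

|AB| ∈ {5}
|AD| ∈ {22}
|CD| ∈ {5/2}
|BD| ∈ [17, 27]
|AC| ∈ [39/2, 49/2]
|BC| ∈ [29/2, 59/2]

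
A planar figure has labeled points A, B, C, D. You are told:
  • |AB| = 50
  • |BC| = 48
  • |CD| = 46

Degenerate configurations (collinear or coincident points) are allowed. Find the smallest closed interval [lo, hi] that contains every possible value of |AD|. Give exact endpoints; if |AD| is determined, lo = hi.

|AD| ∈ [0, 144]  (≈ [0.0000, 144.0000])

|AB| ∈ {50}
|BC| ∈ {48}
|CD| ∈ {46}
|AC| ∈ [2, 98]
|BD| ∈ [2, 94]
|AD| ∈ [0, 144]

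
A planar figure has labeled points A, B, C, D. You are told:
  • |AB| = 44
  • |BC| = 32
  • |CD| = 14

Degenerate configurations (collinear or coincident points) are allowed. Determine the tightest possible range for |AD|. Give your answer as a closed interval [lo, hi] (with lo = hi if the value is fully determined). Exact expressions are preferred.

|AD| ∈ [0, 90]  (≈ [0.0000, 90.0000])

|AB| ∈ {44}
|BC| ∈ {32}
|CD| ∈ {14}
|AC| ∈ [12, 76]
|BD| ∈ [18, 46]
|AD| ∈ [0, 90]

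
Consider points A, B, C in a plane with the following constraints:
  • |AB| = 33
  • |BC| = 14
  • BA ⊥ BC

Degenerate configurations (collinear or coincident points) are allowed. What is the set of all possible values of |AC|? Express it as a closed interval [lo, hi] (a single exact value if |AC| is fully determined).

|AB| ∈ {33}
|BC| ∈ {14}
|AC| ∈ {√(1285)}

|AC| = √(1285)  (≈ 35.8469)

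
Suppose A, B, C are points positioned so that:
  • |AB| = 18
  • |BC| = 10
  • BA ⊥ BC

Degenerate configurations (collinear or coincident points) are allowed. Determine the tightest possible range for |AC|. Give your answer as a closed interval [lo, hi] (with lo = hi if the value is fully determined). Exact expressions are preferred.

|AC| = 2·√(106)  (≈ 20.5913)

|AB| ∈ {18}
|BC| ∈ {10}
|AC| ∈ {2·√(106)}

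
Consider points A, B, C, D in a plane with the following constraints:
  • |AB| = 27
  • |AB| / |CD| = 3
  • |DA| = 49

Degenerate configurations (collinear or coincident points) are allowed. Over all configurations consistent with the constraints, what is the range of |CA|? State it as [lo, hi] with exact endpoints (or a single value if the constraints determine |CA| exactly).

|CA| ∈ [40, 58]  (≈ [40.0000, 58.0000])

|AB| ∈ {27}
|AD| ∈ {49}
|CD| ∈ {9}
|BD| ∈ [22, 76]
|AC| ∈ [40, 58]
|BC| ∈ [13, 85]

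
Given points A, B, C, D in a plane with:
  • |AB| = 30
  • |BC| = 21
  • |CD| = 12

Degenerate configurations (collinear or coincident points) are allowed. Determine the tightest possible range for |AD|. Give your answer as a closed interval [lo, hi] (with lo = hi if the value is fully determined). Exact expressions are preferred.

|AD| ∈ [0, 63]  (≈ [0.0000, 63.0000])

|AB| ∈ {30}
|BC| ∈ {21}
|CD| ∈ {12}
|AC| ∈ [9, 51]
|BD| ∈ [9, 33]
|AD| ∈ [0, 63]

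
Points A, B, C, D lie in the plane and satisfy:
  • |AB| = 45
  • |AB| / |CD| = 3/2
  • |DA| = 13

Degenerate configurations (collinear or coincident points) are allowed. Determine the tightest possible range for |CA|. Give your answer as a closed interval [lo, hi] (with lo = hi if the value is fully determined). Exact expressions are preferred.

|AB| ∈ {45}
|AD| ∈ {13}
|CD| ∈ {30}
|BD| ∈ [32, 58]
|AC| ∈ [17, 43]
|BC| ∈ [2, 88]

|CA| ∈ [17, 43]  (≈ [17.0000, 43.0000])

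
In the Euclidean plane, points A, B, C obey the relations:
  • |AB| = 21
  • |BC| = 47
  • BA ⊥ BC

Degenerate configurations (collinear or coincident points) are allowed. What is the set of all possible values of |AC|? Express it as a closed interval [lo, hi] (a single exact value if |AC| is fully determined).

|AC| = 5·√(106)  (≈ 51.4782)

|AB| ∈ {21}
|BC| ∈ {47}
|AC| ∈ {5·√(106)}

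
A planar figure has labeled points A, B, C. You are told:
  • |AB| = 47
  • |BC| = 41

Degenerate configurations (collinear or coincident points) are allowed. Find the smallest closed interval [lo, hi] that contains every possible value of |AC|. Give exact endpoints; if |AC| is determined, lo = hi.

|AB| ∈ {47}
|BC| ∈ {41}
|AC| ∈ [6, 88]

|AC| ∈ [6, 88]  (≈ [6.0000, 88.0000])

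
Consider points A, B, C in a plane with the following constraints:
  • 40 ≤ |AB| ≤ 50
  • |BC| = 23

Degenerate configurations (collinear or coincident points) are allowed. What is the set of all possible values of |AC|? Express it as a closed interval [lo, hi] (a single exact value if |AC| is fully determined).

|AC| ∈ [17, 73]  (≈ [17.0000, 73.0000])

|AB| ∈ [40, 50]
|BC| ∈ {23}
|AC| ∈ [17, 73]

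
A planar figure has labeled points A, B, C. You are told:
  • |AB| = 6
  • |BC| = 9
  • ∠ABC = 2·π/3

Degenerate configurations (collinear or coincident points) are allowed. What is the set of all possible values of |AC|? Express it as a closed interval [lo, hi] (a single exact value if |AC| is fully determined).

|AB| ∈ {6}
|BC| ∈ {9}
|AC| ∈ {3·√(19)}

|AC| = 3·√(19)  (≈ 13.0767)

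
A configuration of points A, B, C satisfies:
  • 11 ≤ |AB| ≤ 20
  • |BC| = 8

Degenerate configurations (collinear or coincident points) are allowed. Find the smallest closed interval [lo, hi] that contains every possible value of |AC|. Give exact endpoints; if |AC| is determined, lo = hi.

|AB| ∈ [11, 20]
|BC| ∈ {8}
|AC| ∈ [3, 28]

|AC| ∈ [3, 28]  (≈ [3.0000, 28.0000])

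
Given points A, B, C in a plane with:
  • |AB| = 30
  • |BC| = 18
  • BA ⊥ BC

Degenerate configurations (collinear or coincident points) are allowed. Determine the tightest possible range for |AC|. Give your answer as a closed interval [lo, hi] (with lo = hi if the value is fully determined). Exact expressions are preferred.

|AB| ∈ {30}
|BC| ∈ {18}
|AC| ∈ {6·√(34)}

|AC| = 6·√(34)  (≈ 34.9857)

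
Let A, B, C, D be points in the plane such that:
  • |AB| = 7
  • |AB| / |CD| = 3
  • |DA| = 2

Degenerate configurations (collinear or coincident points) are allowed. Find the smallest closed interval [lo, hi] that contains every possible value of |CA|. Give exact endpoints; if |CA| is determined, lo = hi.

|AB| ∈ {7}
|AD| ∈ {2}
|CD| ∈ {7/3}
|BD| ∈ [5, 9]
|AC| ∈ [1/3, 13/3]
|BC| ∈ [8/3, 34/3]

|CA| ∈ [1/3, 13/3]  (≈ [0.3333, 4.3333])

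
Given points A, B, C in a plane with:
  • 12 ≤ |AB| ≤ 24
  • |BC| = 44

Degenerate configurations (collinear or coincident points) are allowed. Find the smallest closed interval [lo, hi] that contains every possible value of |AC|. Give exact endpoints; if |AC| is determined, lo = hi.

|AB| ∈ [12, 24]
|BC| ∈ {44}
|AC| ∈ [20, 68]

|AC| ∈ [20, 68]  (≈ [20.0000, 68.0000])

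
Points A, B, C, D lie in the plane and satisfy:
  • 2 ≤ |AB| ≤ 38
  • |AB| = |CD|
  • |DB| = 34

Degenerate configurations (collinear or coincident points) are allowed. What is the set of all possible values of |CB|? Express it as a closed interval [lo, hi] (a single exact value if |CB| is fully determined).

|CB| ∈ [0, 72]  (≈ [0.0000, 72.0000])

|AB| ∈ [2, 38]
|BD| ∈ {34}
|CD| ∈ [2, 38]
|AD| ∈ [0, 72]
|BC| ∈ [0, 72]
|AC| ∈ [0, 110]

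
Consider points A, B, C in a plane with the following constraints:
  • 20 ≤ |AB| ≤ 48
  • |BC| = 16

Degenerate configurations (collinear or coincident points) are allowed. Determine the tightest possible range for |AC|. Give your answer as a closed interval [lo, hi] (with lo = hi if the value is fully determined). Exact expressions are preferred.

|AC| ∈ [4, 64]  (≈ [4.0000, 64.0000])

|AB| ∈ [20, 48]
|BC| ∈ {16}
|AC| ∈ [4, 64]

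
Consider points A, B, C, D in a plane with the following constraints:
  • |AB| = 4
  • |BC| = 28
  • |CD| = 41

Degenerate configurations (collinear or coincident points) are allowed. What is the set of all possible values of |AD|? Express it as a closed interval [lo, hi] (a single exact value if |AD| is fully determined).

|AB| ∈ {4}
|BC| ∈ {28}
|CD| ∈ {41}
|AC| ∈ [24, 32]
|BD| ∈ [13, 69]
|AD| ∈ [9, 73]

|AD| ∈ [9, 73]  (≈ [9.0000, 73.0000])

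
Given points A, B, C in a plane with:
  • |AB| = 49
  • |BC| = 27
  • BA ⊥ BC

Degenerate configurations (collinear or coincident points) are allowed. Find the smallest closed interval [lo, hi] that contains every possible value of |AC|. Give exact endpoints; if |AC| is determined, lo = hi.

|AC| = √(3130)  (≈ 55.9464)

|AB| ∈ {49}
|BC| ∈ {27}
|AC| ∈ {√(3130)}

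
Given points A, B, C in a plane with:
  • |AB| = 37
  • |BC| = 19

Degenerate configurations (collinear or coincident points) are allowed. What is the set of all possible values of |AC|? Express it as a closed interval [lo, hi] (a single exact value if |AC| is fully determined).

|AB| ∈ {37}
|BC| ∈ {19}
|AC| ∈ [18, 56]

|AC| ∈ [18, 56]  (≈ [18.0000, 56.0000])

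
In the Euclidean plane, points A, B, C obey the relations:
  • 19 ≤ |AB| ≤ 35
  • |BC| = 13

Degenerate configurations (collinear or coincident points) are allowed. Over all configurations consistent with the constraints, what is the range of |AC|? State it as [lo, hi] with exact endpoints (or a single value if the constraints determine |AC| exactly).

|AC| ∈ [6, 48]  (≈ [6.0000, 48.0000])

|AB| ∈ [19, 35]
|BC| ∈ {13}
|AC| ∈ [6, 48]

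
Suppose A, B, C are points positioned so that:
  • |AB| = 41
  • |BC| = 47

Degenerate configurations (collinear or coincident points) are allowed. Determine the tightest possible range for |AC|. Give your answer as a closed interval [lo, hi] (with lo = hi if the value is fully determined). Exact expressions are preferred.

|AB| ∈ {41}
|BC| ∈ {47}
|AC| ∈ [6, 88]

|AC| ∈ [6, 88]  (≈ [6.0000, 88.0000])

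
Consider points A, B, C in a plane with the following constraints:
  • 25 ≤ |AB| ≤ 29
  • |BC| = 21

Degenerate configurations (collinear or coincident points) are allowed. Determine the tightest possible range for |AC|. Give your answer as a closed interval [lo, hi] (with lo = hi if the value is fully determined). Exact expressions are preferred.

|AB| ∈ [25, 29]
|BC| ∈ {21}
|AC| ∈ [4, 50]

|AC| ∈ [4, 50]  (≈ [4.0000, 50.0000])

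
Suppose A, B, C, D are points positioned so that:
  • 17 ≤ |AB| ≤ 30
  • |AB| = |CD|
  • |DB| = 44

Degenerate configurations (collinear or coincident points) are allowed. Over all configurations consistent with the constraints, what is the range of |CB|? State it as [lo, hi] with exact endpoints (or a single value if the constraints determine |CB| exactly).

|AB| ∈ [17, 30]
|BD| ∈ {44}
|CD| ∈ [17, 30]
|AD| ∈ [14, 74]
|BC| ∈ [14, 74]
|AC| ∈ [0, 104]

|CB| ∈ [14, 74]  (≈ [14.0000, 74.0000])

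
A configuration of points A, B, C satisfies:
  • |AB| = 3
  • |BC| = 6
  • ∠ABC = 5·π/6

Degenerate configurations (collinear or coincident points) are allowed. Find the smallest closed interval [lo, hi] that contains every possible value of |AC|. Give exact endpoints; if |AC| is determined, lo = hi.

|AC| = 3·√(2·√(3) + 5)  (≈ 8.7279)

|AB| ∈ {3}
|BC| ∈ {6}
|AC| ∈ {3·√(2·√(3) + 5)}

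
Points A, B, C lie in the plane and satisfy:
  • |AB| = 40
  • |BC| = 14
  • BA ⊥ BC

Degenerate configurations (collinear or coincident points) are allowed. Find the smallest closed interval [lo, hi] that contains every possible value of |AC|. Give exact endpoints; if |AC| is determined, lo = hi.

|AC| = 2·√(449)  (≈ 42.3792)

|AB| ∈ {40}
|BC| ∈ {14}
|AC| ∈ {2·√(449)}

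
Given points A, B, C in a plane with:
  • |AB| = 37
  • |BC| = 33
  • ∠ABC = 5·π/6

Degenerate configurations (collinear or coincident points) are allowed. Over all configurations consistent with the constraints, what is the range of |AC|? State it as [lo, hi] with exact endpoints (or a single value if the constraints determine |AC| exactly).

|AB| ∈ {37}
|BC| ∈ {33}
|AC| ∈ {√(1221·√(3) + 2458)}

|AC| = √(1221·√(3) + 2458)  (≈ 67.6227)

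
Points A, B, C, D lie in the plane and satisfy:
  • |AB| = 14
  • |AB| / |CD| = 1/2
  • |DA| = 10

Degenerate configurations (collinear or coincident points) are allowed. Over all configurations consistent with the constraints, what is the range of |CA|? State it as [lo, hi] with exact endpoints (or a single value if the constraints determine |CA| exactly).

|CA| ∈ [18, 38]  (≈ [18.0000, 38.0000])

|AB| ∈ {14}
|AD| ∈ {10}
|CD| ∈ {28}
|BD| ∈ [4, 24]
|AC| ∈ [18, 38]
|BC| ∈ [4, 52]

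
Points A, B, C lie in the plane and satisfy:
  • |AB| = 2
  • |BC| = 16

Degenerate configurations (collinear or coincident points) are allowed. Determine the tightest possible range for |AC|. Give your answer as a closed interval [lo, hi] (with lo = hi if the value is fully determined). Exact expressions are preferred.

|AB| ∈ {2}
|BC| ∈ {16}
|AC| ∈ [14, 18]

|AC| ∈ [14, 18]  (≈ [14.0000, 18.0000])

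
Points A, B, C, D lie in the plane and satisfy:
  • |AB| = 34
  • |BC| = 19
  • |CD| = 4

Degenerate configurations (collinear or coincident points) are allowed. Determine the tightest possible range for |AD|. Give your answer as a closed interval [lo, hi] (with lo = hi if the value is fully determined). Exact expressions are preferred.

|AB| ∈ {34}
|BC| ∈ {19}
|CD| ∈ {4}
|AC| ∈ [15, 53]
|BD| ∈ [15, 23]
|AD| ∈ [11, 57]

|AD| ∈ [11, 57]  (≈ [11.0000, 57.0000])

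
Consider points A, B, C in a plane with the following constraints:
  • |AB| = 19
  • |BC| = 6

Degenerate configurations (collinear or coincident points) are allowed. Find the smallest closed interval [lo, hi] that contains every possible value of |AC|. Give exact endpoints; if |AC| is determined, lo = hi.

|AC| ∈ [13, 25]  (≈ [13.0000, 25.0000])

|AB| ∈ {19}
|BC| ∈ {6}
|AC| ∈ [13, 25]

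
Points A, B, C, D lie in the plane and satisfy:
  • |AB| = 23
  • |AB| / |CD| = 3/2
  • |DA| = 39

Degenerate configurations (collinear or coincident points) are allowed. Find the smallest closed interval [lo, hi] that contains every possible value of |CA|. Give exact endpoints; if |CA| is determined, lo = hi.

|AB| ∈ {23}
|AD| ∈ {39}
|CD| ∈ {46/3}
|BD| ∈ [16, 62]
|AC| ∈ [71/3, 163/3]
|BC| ∈ [2/3, 232/3]

|CA| ∈ [71/3, 163/3]  (≈ [23.6667, 54.3333])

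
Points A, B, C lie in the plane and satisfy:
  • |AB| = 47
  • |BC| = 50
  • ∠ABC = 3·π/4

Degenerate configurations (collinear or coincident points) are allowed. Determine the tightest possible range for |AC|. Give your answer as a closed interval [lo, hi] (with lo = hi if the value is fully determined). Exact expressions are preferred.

|AC| = √(2350·√(2) + 4709)  (≈ 89.6237)

|AB| ∈ {47}
|BC| ∈ {50}
|AC| ∈ {√(2350·√(2) + 4709)}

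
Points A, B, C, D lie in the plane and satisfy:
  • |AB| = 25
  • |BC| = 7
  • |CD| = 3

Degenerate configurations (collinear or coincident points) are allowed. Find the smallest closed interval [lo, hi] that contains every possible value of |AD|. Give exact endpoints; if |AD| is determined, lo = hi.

|AD| ∈ [15, 35]  (≈ [15.0000, 35.0000])

|AB| ∈ {25}
|BC| ∈ {7}
|CD| ∈ {3}
|AC| ∈ [18, 32]
|BD| ∈ [4, 10]
|AD| ∈ [15, 35]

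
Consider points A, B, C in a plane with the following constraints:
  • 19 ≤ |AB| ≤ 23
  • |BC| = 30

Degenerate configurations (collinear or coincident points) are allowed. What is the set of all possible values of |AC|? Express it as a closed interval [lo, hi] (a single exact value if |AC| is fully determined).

|AB| ∈ [19, 23]
|BC| ∈ {30}
|AC| ∈ [7, 53]

|AC| ∈ [7, 53]  (≈ [7.0000, 53.0000])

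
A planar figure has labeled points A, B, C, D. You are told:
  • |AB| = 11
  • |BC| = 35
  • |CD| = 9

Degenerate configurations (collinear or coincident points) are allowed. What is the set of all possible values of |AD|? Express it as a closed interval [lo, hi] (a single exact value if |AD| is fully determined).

|AD| ∈ [15, 55]  (≈ [15.0000, 55.0000])

|AB| ∈ {11}
|BC| ∈ {35}
|CD| ∈ {9}
|AC| ∈ [24, 46]
|BD| ∈ [26, 44]
|AD| ∈ [15, 55]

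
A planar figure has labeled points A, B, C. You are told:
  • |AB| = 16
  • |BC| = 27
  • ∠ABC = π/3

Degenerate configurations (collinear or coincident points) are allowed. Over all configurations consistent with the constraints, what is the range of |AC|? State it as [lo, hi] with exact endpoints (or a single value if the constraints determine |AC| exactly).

|AB| ∈ {16}
|BC| ∈ {27}
|AC| ∈ {√(553)}

|AC| = √(553)  (≈ 23.5160)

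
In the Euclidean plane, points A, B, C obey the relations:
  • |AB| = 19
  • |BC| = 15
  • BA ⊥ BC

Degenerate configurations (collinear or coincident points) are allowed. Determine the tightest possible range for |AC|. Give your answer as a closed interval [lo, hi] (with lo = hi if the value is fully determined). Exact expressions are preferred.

|AB| ∈ {19}
|BC| ∈ {15}
|AC| ∈ {√(586)}

|AC| = √(586)  (≈ 24.2074)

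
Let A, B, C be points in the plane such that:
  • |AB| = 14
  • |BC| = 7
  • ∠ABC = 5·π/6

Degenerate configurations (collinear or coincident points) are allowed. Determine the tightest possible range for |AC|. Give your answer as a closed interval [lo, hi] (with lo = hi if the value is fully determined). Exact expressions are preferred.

|AB| ∈ {14}
|BC| ∈ {7}
|AC| ∈ {7·√(2·√(3) + 5)}

|AC| = 7·√(2·√(3) + 5)  (≈ 20.3652)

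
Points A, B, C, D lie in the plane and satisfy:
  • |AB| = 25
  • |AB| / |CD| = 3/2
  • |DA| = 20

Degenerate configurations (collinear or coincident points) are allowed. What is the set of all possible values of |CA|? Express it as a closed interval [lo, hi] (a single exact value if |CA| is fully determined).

|CA| ∈ [10/3, 110/3]  (≈ [3.3333, 36.6667])

|AB| ∈ {25}
|AD| ∈ {20}
|CD| ∈ {50/3}
|BD| ∈ [5, 45]
|AC| ∈ [10/3, 110/3]
|BC| ∈ [0, 185/3]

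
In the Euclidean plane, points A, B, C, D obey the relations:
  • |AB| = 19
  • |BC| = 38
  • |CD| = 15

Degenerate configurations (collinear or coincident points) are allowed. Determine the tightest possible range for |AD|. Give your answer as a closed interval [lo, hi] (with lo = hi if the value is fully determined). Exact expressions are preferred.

|AB| ∈ {19}
|BC| ∈ {38}
|CD| ∈ {15}
|AC| ∈ [19, 57]
|BD| ∈ [23, 53]
|AD| ∈ [4, 72]

|AD| ∈ [4, 72]  (≈ [4.0000, 72.0000])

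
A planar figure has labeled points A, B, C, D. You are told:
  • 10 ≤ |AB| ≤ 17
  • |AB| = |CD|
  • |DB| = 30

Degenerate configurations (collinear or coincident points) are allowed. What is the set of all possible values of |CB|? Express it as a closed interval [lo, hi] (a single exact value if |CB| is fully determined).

|CB| ∈ [13, 47]  (≈ [13.0000, 47.0000])

|AB| ∈ [10, 17]
|BD| ∈ {30}
|CD| ∈ [10, 17]
|AD| ∈ [13, 47]
|BC| ∈ [13, 47]
|AC| ∈ [0, 64]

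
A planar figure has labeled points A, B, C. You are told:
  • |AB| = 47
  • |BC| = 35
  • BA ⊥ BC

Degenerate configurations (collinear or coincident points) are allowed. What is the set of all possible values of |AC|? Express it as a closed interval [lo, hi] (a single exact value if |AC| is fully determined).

|AC| = √(3434)  (≈ 58.6003)

|AB| ∈ {47}
|BC| ∈ {35}
|AC| ∈ {√(3434)}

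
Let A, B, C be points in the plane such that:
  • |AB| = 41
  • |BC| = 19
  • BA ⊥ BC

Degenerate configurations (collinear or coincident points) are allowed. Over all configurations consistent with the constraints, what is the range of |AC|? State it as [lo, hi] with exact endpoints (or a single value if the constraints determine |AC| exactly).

|AB| ∈ {41}
|BC| ∈ {19}
|AC| ∈ {√(2042)}

|AC| = √(2042)  (≈ 45.1885)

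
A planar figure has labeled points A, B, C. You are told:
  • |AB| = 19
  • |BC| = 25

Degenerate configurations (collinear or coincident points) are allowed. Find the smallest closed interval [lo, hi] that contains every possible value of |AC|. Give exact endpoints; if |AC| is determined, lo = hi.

|AB| ∈ {19}
|BC| ∈ {25}
|AC| ∈ [6, 44]

|AC| ∈ [6, 44]  (≈ [6.0000, 44.0000])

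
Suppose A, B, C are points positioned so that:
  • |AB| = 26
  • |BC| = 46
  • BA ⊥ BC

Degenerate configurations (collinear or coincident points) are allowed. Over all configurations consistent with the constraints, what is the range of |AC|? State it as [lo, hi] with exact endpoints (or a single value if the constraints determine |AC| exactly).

|AC| = 2·√(698)  (≈ 52.8394)

|AB| ∈ {26}
|BC| ∈ {46}
|AC| ∈ {2·√(698)}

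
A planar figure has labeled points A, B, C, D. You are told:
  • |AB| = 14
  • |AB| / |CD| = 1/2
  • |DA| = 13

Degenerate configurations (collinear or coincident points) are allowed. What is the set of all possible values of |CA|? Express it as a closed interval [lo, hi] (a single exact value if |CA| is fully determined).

|CA| ∈ [15, 41]  (≈ [15.0000, 41.0000])

|AB| ∈ {14}
|AD| ∈ {13}
|CD| ∈ {28}
|BD| ∈ [1, 27]
|AC| ∈ [15, 41]
|BC| ∈ [1, 55]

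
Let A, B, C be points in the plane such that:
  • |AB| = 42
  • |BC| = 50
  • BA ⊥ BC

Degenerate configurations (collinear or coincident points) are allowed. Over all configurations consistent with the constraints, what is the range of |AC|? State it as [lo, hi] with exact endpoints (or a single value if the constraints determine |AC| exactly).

|AB| ∈ {42}
|BC| ∈ {50}
|AC| ∈ {2·√(1066)}

|AC| = 2·√(1066)  (≈ 65.2993)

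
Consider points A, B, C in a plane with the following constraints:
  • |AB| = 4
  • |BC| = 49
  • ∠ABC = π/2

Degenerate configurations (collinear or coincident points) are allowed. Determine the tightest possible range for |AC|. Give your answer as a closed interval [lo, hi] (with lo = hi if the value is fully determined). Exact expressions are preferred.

|AB| ∈ {4}
|BC| ∈ {49}
|AC| ∈ {√(2417)}

|AC| = √(2417)  (≈ 49.1630)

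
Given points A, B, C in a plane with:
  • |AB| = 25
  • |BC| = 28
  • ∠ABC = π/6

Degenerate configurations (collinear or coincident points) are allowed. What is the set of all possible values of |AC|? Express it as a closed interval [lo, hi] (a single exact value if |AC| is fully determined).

|AC| = √(1409 - 700·√(3))  (≈ 14.0201)

|AB| ∈ {25}
|BC| ∈ {28}
|AC| ∈ {√(1409 - 700·√(3))}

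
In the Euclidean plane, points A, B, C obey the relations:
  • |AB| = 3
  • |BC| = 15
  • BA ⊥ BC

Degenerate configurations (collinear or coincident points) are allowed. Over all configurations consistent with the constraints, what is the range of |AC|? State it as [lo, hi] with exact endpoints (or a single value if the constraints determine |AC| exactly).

|AC| = 3·√(26)  (≈ 15.2971)

|AB| ∈ {3}
|BC| ∈ {15}
|AC| ∈ {3·√(26)}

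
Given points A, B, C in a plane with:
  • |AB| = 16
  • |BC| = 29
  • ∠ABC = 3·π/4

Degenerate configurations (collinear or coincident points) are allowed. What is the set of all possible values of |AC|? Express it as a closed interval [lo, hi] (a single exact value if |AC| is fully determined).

|AB| ∈ {16}
|BC| ∈ {29}
|AC| ∈ {√(464·√(2) + 1097)}

|AC| = √(464·√(2) + 1097)  (≈ 41.8712)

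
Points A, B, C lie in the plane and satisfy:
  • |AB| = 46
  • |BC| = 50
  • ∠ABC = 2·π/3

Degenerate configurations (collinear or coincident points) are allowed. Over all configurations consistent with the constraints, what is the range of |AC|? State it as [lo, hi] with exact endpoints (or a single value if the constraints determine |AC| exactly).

|AB| ∈ {46}
|BC| ∈ {50}
|AC| ∈ {2·√(1729)}

|AC| = 2·√(1729)  (≈ 83.1625)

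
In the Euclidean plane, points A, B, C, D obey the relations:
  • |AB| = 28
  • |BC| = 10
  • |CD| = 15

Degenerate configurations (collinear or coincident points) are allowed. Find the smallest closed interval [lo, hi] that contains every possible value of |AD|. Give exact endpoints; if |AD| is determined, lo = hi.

|AD| ∈ [3, 53]  (≈ [3.0000, 53.0000])

|AB| ∈ {28}
|BC| ∈ {10}
|CD| ∈ {15}
|AC| ∈ [18, 38]
|BD| ∈ [5, 25]
|AD| ∈ [3, 53]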